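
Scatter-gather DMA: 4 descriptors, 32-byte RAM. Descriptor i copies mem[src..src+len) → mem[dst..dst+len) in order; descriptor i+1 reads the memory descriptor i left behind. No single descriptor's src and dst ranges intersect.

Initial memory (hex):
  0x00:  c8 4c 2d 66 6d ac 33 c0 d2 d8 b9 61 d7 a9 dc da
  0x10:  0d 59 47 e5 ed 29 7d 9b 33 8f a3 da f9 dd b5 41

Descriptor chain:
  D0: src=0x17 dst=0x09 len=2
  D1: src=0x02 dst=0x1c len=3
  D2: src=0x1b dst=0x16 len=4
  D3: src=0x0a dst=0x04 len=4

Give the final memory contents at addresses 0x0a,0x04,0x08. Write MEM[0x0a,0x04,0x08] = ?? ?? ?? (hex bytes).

  after D0: wrote 2B at 0x09 = 9b33
  after D1: wrote 3B at 0x1c = 2d666d
  after D2: wrote 4B at 0x16 = da2d666d
  after D3: wrote 4B at 0x04 = 3361d7a9
query mem[0x0a]=0x33, mem[0x04]=0x33, mem[0x08]=0xd2

MEM[0x0a,0x04,0x08] = 33 33 d2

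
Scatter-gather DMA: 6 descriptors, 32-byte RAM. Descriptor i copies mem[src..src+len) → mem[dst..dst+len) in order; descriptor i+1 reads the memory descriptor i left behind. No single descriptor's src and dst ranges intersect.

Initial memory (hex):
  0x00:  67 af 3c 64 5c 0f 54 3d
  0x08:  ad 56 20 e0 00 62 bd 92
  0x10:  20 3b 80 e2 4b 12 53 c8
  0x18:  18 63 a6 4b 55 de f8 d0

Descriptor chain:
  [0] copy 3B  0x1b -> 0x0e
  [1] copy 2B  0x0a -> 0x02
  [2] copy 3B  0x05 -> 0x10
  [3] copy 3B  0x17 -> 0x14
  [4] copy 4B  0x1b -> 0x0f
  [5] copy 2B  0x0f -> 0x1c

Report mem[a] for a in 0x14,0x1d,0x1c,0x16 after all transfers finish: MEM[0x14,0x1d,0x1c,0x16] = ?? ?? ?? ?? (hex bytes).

MEM[0x14,0x1d,0x1c,0x16] = c8 55 4b 63

[0] 0x1b->0x0e len=3 : 4b 55 de
[1] 0x0a->0x02 len=2 : 20 e0
[2] 0x05->0x10 len=3 : 0f 54 3d
[3] 0x17->0x14 len=3 : c8 18 63
[4] 0x1b->0x0f len=4 : 4b 55 de f8
[5] 0x0f->0x1c len=2 : 4b 55
query mem[0x14]=0xc8, mem[0x1d]=0x55, mem[0x1c]=0x4b, mem[0x16]=0x63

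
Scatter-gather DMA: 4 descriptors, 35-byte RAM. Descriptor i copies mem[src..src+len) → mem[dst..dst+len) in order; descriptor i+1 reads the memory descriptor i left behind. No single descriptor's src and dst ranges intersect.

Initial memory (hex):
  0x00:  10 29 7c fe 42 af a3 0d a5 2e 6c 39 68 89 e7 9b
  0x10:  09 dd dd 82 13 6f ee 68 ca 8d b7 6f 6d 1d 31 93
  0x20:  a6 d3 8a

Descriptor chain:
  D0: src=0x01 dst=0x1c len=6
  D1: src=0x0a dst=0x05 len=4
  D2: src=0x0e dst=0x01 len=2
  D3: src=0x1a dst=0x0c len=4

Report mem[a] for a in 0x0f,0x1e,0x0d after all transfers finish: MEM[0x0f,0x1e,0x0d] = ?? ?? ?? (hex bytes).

  after D0: wrote 6B at 0x1c = 297cfe42afa3
  after D1: wrote 4B at 0x05 = 6c396889
  after D2: wrote 2B at 0x01 = e79b
  after D3: wrote 4B at 0x0c = b76f297c
query mem[0x0f]=0x7c, mem[0x1e]=0xfe, mem[0x0d]=0x6f

MEM[0x0f,0x1e,0x0d] = 7c fe 6f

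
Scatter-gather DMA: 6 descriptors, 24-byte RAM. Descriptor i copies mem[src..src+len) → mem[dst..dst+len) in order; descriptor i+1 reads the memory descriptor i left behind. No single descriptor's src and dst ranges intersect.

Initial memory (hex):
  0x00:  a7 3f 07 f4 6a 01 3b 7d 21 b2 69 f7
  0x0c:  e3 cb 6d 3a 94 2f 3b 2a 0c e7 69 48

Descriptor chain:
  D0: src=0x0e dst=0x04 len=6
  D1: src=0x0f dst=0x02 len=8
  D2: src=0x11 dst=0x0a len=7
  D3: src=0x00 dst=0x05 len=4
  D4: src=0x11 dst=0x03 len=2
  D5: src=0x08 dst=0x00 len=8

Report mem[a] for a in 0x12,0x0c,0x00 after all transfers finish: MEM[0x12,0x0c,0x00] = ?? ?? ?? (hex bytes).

MEM[0x12,0x0c,0x00] = 3b 2a 94

[0] 0x0e->0x04 len=6 : 6d 3a 94 2f 3b 2a
[1] 0x0f->0x02 len=8 : 3a 94 2f 3b 2a 0c e7 69
[2] 0x11->0x0a len=7 : 2f 3b 2a 0c e7 69 48
[3] 0x00->0x05 len=4 : a7 3f 3a 94
[4] 0x11->0x03 len=2 : 2f 3b
[5] 0x08->0x00 len=8 : 94 69 2f 3b 2a 0c e7 69
query mem[0x12]=0x3b, mem[0x0c]=0x2a, mem[0x00]=0x94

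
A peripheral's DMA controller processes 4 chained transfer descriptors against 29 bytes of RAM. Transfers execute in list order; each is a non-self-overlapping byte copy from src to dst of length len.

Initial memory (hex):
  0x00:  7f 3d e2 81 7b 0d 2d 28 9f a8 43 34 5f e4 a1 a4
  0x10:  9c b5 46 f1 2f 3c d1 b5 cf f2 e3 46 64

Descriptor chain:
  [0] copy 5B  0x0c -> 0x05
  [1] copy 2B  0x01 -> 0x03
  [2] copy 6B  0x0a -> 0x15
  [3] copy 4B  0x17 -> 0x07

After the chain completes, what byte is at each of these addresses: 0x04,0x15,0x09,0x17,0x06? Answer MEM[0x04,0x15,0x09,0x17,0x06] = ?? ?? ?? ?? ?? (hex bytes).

#0 dst[0x05+5] := {0x5f,0xe4,0xa1,0xa4,0x9c}
#1 dst[0x03+2] := {0x3d,0xe2}
#2 dst[0x15+6] := {0x43,0x34,0x5f,0xe4,0xa1,0xa4}
#3 dst[0x07+4] := {0x5f,0xe4,0xa1,0xa4}
query mem[0x04]=0xe2, mem[0x15]=0x43, mem[0x09]=0xa1, mem[0x17]=0x5f, mem[0x06]=0xe4

MEM[0x04,0x15,0x09,0x17,0x06] = e2 43 a1 5f e4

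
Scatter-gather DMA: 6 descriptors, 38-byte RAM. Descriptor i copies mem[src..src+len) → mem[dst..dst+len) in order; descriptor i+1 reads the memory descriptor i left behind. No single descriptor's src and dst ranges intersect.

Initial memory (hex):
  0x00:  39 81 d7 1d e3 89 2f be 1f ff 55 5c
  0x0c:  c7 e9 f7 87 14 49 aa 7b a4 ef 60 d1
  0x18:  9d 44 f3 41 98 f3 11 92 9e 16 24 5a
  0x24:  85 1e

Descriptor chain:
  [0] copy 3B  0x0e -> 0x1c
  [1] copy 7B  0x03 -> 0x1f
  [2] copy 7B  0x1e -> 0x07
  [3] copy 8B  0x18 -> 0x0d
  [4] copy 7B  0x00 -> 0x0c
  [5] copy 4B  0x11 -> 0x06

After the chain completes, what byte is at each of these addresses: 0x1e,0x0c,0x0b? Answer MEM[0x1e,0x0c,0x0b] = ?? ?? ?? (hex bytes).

MEM[0x1e,0x0c,0x0b] = 14 39 2f

[0] 0x0e->0x1c len=3 : f7 87 14
[1] 0x03->0x1f len=7 : 1d e3 89 2f be 1f ff
[2] 0x1e->0x07 len=7 : 14 1d e3 89 2f be 1f
[3] 0x18->0x0d len=8 : 9d 44 f3 41 f7 87 14 1d
[4] 0x00->0x0c len=7 : 39 81 d7 1d e3 89 2f
[5] 0x11->0x06 len=4 : 89 2f 14 1d
query mem[0x1e]=0x14, mem[0x0c]=0x39, mem[0x0b]=0x2f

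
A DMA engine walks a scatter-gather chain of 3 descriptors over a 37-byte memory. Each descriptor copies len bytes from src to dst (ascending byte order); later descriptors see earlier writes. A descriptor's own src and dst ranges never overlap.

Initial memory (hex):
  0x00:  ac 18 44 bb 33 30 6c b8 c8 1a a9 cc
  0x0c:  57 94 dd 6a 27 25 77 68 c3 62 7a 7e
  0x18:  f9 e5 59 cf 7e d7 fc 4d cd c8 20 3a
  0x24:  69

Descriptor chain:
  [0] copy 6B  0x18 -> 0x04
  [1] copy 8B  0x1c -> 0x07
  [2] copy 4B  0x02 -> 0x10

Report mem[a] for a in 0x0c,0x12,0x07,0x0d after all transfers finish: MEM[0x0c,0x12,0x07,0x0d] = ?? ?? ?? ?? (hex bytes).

  after D0: wrote 6B at 0x04 = f9e559cf7ed7
  after D1: wrote 8B at 0x07 = 7ed7fc4dcdc8203a
  after D2: wrote 4B at 0x10 = 44bbf9e5
query mem[0x0c]=0xc8, mem[0x12]=0xf9, mem[0x07]=0x7e, mem[0x0d]=0x20

MEM[0x0c,0x12,0x07,0x0d] = c8 f9 7e 20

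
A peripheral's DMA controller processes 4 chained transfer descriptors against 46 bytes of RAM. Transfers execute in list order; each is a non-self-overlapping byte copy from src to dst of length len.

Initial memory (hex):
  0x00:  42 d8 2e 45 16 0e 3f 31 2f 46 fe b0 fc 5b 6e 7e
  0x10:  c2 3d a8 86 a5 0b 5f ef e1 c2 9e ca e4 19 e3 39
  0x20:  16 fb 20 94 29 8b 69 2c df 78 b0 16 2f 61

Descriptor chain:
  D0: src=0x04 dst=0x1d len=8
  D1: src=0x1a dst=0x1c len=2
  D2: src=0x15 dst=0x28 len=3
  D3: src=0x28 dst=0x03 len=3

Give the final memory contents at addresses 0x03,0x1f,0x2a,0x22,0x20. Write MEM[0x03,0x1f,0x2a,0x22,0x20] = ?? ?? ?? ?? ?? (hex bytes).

  after D0: wrote 8B at 0x1d = 160e3f312f46feb0
  after D1: wrote 2B at 0x1c = 9eca
  after D2: wrote 3B at 0x28 = 0b5fef
  after D3: wrote 3B at 0x03 = 0b5fef
query mem[0x03]=0x0b, mem[0x1f]=0x3f, mem[0x2a]=0xef, mem[0x22]=0x46, mem[0x20]=0x31

MEM[0x03,0x1f,0x2a,0x22,0x20] = 0b 3f ef 46 31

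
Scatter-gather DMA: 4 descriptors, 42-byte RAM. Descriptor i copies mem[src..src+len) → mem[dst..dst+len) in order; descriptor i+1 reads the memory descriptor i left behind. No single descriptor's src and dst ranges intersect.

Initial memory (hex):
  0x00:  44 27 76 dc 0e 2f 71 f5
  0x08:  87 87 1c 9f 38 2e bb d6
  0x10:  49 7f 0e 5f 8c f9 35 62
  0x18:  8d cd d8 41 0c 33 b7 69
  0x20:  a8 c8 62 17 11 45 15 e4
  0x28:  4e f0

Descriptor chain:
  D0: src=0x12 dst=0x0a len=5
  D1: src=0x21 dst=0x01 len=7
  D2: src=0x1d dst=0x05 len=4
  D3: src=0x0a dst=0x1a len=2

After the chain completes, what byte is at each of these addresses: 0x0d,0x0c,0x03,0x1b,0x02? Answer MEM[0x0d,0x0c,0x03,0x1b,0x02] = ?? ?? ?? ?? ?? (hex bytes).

MEM[0x0d,0x0c,0x03,0x1b,0x02] = f9 8c 17 5f 62

D0: mem[0x0a..0x0e] <- [0e 5f 8c f9 35]
D1: mem[0x01..0x07] <- [c8 62 17 11 45 15 e4]
D2: mem[0x05..0x08] <- [33 b7 69 a8]
D3: mem[0x1a..0x1b] <- [0e 5f]
query mem[0x0d]=0xf9, mem[0x0c]=0x8c, mem[0x03]=0x17, mem[0x1b]=0x5f, mem[0x02]=0x62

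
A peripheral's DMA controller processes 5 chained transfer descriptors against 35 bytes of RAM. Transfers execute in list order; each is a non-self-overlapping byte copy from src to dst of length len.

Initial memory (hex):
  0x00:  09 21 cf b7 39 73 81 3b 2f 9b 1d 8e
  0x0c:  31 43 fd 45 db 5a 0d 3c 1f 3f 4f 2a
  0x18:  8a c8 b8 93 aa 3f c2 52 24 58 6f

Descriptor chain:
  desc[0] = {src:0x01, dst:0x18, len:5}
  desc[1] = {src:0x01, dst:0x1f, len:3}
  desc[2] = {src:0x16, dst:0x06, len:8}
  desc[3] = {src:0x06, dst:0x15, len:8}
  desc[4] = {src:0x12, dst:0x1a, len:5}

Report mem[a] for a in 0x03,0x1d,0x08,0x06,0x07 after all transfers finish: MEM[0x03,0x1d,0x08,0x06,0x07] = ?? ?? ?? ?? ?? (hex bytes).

MEM[0x03,0x1d,0x08,0x06,0x07] = b7 4f 21 4f 2a

[0] 0x01->0x18 len=5 : 21 cf b7 39 73
[1] 0x01->0x1f len=3 : 21 cf b7
[2] 0x16->0x06 len=8 : 4f 2a 21 cf b7 39 73 3f
[3] 0x06->0x15 len=8 : 4f 2a 21 cf b7 39 73 3f
[4] 0x12->0x1a len=5 : 0d 3c 1f 4f 2a
query mem[0x03]=0xb7, mem[0x1d]=0x4f, mem[0x08]=0x21, mem[0x06]=0x4f, mem[0x07]=0x2a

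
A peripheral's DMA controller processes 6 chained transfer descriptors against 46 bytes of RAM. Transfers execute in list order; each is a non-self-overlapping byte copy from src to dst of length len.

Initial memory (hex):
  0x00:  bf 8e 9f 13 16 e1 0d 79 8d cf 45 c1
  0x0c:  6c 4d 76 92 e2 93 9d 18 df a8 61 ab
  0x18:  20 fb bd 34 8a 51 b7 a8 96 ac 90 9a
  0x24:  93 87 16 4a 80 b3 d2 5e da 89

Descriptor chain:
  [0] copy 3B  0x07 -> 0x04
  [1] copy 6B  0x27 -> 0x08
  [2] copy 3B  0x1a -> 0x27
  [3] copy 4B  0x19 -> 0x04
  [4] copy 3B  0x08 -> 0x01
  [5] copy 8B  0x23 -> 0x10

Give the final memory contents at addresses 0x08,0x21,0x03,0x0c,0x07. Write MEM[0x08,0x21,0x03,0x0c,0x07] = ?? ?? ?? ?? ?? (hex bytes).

MEM[0x08,0x21,0x03,0x0c,0x07] = 4a ac b3 5e 8a

[0] 0x07->0x04 len=3 : 79 8d cf
[1] 0x27->0x08 len=6 : 4a 80 b3 d2 5e da
[2] 0x1a->0x27 len=3 : bd 34 8a
[3] 0x19->0x04 len=4 : fb bd 34 8a
[4] 0x08->0x01 len=3 : 4a 80 b3
[5] 0x23->0x10 len=8 : 9a 93 87 16 bd 34 8a d2
query mem[0x08]=0x4a, mem[0x21]=0xac, mem[0x03]=0xb3, mem[0x0c]=0x5e, mem[0x07]=0x8a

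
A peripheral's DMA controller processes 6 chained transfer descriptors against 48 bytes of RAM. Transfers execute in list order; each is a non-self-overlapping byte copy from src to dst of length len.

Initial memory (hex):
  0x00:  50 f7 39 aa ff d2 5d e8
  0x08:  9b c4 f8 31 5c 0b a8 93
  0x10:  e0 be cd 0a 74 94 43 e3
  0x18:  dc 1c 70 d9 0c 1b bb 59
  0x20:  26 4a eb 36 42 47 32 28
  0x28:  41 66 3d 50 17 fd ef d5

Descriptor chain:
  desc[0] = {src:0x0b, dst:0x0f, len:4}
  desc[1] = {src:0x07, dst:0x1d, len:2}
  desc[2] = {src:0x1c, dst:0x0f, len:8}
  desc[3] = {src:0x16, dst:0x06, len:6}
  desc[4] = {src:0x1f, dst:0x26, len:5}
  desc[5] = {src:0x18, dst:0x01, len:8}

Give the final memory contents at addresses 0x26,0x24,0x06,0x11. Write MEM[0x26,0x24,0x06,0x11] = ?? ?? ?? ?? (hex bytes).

D0: mem[0x0f..0x12] <- [31 5c 0b a8]
D1: mem[0x1d..0x1e] <- [e8 9b]
D2: mem[0x0f..0x16] <- [0c e8 9b 59 26 4a eb 36]
D3: mem[0x06..0x0b] <- [36 e3 dc 1c 70 d9]
D4: mem[0x26..0x2a] <- [59 26 4a eb 36]
D5: mem[0x01..0x08] <- [dc 1c 70 d9 0c e8 9b 59]
query mem[0x26]=0x59, mem[0x24]=0x42, mem[0x06]=0xe8, mem[0x11]=0x9b

MEM[0x26,0x24,0x06,0x11] = 59 42 e8 9b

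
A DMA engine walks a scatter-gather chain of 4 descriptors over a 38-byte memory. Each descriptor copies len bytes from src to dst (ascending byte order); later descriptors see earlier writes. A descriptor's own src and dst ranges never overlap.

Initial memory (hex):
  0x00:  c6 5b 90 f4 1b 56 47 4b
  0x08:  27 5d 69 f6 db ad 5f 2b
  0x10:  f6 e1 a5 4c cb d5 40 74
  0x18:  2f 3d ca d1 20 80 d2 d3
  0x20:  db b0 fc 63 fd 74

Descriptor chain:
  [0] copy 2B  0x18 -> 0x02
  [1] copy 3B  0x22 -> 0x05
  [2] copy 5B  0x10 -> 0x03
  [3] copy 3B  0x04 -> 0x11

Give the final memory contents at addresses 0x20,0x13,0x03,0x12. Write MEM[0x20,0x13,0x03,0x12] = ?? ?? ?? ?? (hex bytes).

[0] 0x18->0x02 len=2 : 2f 3d
[1] 0x22->0x05 len=3 : fc 63 fd
[2] 0x10->0x03 len=5 : f6 e1 a5 4c cb
[3] 0x04->0x11 len=3 : e1 a5 4c
query mem[0x20]=0xdb, mem[0x13]=0x4c, mem[0x03]=0xf6, mem[0x12]=0xa5

MEM[0x20,0x13,0x03,0x12] = db 4c f6 a5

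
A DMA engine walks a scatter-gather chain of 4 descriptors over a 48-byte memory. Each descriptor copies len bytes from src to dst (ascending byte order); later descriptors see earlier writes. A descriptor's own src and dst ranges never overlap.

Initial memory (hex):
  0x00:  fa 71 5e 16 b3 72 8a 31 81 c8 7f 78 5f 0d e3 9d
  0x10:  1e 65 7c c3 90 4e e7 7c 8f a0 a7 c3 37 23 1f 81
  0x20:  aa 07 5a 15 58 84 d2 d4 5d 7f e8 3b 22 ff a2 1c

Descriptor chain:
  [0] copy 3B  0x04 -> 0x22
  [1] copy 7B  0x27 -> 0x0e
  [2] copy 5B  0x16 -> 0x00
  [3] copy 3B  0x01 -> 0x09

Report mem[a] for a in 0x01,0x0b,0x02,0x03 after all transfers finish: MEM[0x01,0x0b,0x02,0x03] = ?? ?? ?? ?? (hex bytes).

[0] 0x04->0x22 len=3 : b3 72 8a
[1] 0x27->0x0e len=7 : d4 5d 7f e8 3b 22 ff
[2] 0x16->0x00 len=5 : e7 7c 8f a0 a7
[3] 0x01->0x09 len=3 : 7c 8f a0
query mem[0x01]=0x7c, mem[0x0b]=0xa0, mem[0x02]=0x8f, mem[0x03]=0xa0

MEM[0x01,0x0b,0x02,0x03] = 7c a0 8f a0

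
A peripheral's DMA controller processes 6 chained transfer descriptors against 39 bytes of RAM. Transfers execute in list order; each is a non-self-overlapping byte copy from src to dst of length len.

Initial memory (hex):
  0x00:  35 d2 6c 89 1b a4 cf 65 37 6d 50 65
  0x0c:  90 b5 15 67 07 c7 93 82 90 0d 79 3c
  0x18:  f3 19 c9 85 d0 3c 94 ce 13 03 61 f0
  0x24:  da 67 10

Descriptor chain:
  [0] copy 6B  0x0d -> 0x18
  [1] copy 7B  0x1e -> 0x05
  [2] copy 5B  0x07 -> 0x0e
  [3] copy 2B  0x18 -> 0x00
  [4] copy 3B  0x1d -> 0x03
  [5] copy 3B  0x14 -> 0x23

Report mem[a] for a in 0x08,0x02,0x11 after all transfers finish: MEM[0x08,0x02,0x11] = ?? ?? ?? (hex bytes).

MEM[0x08,0x02,0x11] = 03 6c f0

[0] 0x0d->0x18 len=6 : b5 15 67 07 c7 93
[1] 0x1e->0x05 len=7 : 94 ce 13 03 61 f0 da
[2] 0x07->0x0e len=5 : 13 03 61 f0 da
[3] 0x18->0x00 len=2 : b5 15
[4] 0x1d->0x03 len=3 : 93 94 ce
[5] 0x14->0x23 len=3 : 90 0d 79
query mem[0x08]=0x03, mem[0x02]=0x6c, mem[0x11]=0xf0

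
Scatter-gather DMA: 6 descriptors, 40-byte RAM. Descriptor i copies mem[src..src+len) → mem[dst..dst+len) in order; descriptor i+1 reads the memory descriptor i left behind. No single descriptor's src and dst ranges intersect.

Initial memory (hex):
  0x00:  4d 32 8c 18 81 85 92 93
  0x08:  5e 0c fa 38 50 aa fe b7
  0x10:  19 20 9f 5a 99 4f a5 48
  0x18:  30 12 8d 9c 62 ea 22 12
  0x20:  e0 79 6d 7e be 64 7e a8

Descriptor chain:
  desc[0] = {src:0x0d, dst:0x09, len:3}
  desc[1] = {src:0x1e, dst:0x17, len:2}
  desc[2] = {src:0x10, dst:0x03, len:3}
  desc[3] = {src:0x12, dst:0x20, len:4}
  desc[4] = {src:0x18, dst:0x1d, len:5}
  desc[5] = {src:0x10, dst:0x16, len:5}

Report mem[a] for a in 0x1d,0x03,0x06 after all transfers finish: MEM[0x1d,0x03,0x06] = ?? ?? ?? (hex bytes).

  after D0: wrote 3B at 0x09 = aafeb7
  after D1: wrote 2B at 0x17 = 2212
  after D2: wrote 3B at 0x03 = 19209f
  after D3: wrote 4B at 0x20 = 9f5a994f
  after D4: wrote 5B at 0x1d = 12128d9c62
  after D5: wrote 5B at 0x16 = 19209f5a99
query mem[0x1d]=0x12, mem[0x03]=0x19, mem[0x06]=0x92

MEM[0x1d,0x03,0x06] = 12 19 92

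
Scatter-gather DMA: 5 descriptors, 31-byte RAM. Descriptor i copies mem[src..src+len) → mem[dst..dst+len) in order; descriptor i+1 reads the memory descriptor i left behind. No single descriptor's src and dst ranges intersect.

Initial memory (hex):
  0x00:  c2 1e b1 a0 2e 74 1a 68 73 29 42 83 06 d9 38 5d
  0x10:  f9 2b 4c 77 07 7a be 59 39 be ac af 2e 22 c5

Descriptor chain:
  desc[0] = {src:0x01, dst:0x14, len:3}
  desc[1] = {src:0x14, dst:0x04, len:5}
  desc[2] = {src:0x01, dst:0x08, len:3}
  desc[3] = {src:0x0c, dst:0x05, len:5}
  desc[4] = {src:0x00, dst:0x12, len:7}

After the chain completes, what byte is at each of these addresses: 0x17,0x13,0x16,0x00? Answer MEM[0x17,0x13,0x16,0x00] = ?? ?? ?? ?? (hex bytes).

[0] 0x01->0x14 len=3 : 1e b1 a0
[1] 0x14->0x04 len=5 : 1e b1 a0 59 39
[2] 0x01->0x08 len=3 : 1e b1 a0
[3] 0x0c->0x05 len=5 : 06 d9 38 5d f9
[4] 0x00->0x12 len=7 : c2 1e b1 a0 1e 06 d9
query mem[0x17]=0x06, mem[0x13]=0x1e, mem[0x16]=0x1e, mem[0x00]=0xc2

MEM[0x17,0x13,0x16,0x00] = 06 1e 1e c2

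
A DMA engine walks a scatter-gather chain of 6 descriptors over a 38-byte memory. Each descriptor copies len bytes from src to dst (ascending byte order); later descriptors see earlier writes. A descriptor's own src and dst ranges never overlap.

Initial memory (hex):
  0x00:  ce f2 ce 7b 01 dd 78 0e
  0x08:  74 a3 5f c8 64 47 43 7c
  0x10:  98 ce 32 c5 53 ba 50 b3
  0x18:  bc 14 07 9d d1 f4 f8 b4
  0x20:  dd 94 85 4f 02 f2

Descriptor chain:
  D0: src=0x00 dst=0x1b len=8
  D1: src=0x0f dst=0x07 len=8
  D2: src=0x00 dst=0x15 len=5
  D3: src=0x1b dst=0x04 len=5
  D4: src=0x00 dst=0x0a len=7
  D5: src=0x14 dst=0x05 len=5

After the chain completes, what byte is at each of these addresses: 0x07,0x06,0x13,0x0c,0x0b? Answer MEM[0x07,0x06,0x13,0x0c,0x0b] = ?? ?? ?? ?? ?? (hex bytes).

MEM[0x07,0x06,0x13,0x0c,0x0b] = f2 ce c5 ce f2

[0] 0x00->0x1b len=8 : ce f2 ce 7b 01 dd 78 0e
[1] 0x0f->0x07 len=8 : 7c 98 ce 32 c5 53 ba 50
[2] 0x00->0x15 len=5 : ce f2 ce 7b 01
[3] 0x1b->0x04 len=5 : ce f2 ce 7b 01
[4] 0x00->0x0a len=7 : ce f2 ce 7b ce f2 ce
[5] 0x14->0x05 len=5 : 53 ce f2 ce 7b
query mem[0x07]=0xf2, mem[0x06]=0xce, mem[0x13]=0xc5, mem[0x0c]=0xce, mem[0x0b]=0xf2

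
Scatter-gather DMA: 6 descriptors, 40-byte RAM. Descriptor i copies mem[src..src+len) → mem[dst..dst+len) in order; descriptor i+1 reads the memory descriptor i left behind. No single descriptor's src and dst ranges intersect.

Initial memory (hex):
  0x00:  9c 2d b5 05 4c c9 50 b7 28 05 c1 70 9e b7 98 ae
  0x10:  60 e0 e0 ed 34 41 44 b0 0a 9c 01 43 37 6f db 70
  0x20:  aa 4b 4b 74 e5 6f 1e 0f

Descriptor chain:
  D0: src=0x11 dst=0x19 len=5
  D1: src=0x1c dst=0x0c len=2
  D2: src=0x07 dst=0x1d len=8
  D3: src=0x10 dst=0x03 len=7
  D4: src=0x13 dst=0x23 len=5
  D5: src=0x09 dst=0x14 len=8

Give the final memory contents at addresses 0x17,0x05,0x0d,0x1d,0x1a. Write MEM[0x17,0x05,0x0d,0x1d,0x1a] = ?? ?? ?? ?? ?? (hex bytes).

  after D0: wrote 5B at 0x19 = e0e0ed3441
  after D1: wrote 2B at 0x0c = 3441
  after D2: wrote 8B at 0x1d = b72805c170344198
  after D3: wrote 7B at 0x03 = 60e0e0ed344144
  after D4: wrote 5B at 0x23 = ed344144b0
  after D5: wrote 8B at 0x14 = 44c170344198ae60
query mem[0x17]=0x34, mem[0x05]=0xe0, mem[0x0d]=0x41, mem[0x1d]=0xb7, mem[0x1a]=0xae

MEM[0x17,0x05,0x0d,0x1d,0x1a] = 34 e0 41 b7 ae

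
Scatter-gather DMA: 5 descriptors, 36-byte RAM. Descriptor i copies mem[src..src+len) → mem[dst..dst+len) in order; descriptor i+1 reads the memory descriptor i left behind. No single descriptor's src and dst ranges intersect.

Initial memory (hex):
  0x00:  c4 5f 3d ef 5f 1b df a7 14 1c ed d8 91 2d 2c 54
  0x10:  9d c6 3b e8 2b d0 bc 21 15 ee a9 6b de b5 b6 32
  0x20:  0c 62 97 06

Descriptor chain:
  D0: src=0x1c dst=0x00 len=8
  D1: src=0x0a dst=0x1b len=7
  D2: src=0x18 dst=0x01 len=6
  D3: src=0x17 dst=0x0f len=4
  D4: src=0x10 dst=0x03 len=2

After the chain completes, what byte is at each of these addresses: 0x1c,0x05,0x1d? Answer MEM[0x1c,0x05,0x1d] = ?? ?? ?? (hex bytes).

  after D0: wrote 8B at 0x00 = deb5b6320c629706
  after D1: wrote 7B at 0x1b = edd8912d2c549d
  after D2: wrote 6B at 0x01 = 15eea9edd891
  after D3: wrote 4B at 0x0f = 2115eea9
  after D4: wrote 2B at 0x03 = 15ee
query mem[0x1c]=0xd8, mem[0x05]=0xd8, mem[0x1d]=0x91

MEM[0x1c,0x05,0x1d] = d8 d8 91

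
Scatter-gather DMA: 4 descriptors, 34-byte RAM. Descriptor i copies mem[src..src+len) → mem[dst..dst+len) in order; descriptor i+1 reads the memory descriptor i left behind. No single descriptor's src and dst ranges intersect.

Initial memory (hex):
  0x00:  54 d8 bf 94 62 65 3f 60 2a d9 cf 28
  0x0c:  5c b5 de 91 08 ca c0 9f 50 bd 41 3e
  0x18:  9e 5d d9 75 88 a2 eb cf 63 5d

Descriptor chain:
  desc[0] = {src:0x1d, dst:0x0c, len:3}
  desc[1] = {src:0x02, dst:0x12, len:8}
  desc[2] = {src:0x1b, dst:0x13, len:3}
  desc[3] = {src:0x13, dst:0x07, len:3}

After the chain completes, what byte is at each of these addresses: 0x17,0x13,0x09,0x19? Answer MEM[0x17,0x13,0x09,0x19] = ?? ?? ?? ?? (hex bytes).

MEM[0x17,0x13,0x09,0x19] = 60 75 a2 d9

  after D0: wrote 3B at 0x0c = a2ebcf
  after D1: wrote 8B at 0x12 = bf9462653f602ad9
  after D2: wrote 3B at 0x13 = 7588a2
  after D3: wrote 3B at 0x07 = 7588a2
query mem[0x17]=0x60, mem[0x13]=0x75, mem[0x09]=0xa2, mem[0x19]=0xd9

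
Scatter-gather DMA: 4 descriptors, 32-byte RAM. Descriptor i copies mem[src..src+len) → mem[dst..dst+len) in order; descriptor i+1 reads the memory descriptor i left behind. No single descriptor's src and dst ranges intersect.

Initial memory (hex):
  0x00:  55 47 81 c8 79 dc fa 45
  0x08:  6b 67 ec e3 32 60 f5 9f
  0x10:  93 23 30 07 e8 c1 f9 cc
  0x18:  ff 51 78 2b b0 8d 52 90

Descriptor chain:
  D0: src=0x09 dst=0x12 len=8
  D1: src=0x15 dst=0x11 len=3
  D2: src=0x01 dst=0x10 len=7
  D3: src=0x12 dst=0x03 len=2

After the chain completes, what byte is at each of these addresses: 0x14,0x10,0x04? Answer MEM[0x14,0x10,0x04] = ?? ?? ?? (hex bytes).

MEM[0x14,0x10,0x04] = dc 47 79

[0] 0x09->0x12 len=8 : 67 ec e3 32 60 f5 9f 93
[1] 0x15->0x11 len=3 : 32 60 f5
[2] 0x01->0x10 len=7 : 47 81 c8 79 dc fa 45
[3] 0x12->0x03 len=2 : c8 79
query mem[0x14]=0xdc, mem[0x10]=0x47, mem[0x04]=0x79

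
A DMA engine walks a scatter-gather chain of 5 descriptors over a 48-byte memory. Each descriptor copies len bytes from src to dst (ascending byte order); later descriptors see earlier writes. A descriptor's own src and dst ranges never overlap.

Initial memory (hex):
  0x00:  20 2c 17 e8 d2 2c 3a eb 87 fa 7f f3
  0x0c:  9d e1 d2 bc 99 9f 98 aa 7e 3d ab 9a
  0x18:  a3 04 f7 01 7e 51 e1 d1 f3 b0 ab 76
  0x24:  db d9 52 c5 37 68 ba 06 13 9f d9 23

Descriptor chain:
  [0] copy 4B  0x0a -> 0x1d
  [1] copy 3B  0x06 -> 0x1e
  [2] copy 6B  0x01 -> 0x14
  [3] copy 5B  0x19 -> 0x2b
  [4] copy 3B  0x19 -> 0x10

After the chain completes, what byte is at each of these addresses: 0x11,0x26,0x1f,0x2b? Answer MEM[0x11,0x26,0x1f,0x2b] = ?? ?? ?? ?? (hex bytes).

#0 dst[0x1d+4] := {0x7f,0xf3,0x9d,0xe1}
#1 dst[0x1e+3] := {0x3a,0xeb,0x87}
#2 dst[0x14+6] := {0x2c,0x17,0xe8,0xd2,0x2c,0x3a}
#3 dst[0x2b+5] := {0x3a,0xf7,0x01,0x7e,0x7f}
#4 dst[0x10+3] := {0x3a,0xf7,0x01}
query mem[0x11]=0xf7, mem[0x26]=0x52, mem[0x1f]=0xeb, mem[0x2b]=0x3a

MEM[0x11,0x26,0x1f,0x2b] = f7 52 eb 3a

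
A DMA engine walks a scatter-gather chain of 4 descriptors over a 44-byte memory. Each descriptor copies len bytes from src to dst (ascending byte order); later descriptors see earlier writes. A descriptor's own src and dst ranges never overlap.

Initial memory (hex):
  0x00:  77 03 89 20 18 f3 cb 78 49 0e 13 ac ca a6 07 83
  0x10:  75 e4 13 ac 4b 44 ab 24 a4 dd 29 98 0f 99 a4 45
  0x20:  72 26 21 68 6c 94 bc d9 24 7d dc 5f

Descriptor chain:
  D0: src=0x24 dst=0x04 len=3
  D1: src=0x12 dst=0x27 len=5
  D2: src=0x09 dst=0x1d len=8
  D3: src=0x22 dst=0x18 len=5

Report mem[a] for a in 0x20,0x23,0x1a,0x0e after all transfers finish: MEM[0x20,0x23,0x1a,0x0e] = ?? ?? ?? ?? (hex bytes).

MEM[0x20,0x23,0x1a,0x0e] = ca 83 75 07

#0 dst[0x04+3] := {0x6c,0x94,0xbc}
#1 dst[0x27+5] := {0x13,0xac,0x4b,0x44,0xab}
#2 dst[0x1d+8] := {0x0e,0x13,0xac,0xca,0xa6,0x07,0x83,0x75}
#3 dst[0x18+5] := {0x07,0x83,0x75,0x94,0xbc}
query mem[0x20]=0xca, mem[0x23]=0x83, mem[0x1a]=0x75, mem[0x0e]=0x07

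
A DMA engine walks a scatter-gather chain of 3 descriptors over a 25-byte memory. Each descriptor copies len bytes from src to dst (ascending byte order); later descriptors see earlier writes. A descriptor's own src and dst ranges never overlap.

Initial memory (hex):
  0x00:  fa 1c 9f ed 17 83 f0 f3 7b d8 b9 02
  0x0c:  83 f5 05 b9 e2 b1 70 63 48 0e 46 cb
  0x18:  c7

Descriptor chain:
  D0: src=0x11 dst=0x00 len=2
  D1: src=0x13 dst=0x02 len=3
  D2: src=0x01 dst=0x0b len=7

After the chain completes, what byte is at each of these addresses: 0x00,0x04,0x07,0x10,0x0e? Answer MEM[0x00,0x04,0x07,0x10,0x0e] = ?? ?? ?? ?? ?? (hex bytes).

#0 dst[0x00+2] := {0xb1,0x70}
#1 dst[0x02+3] := {0x63,0x48,0x0e}
#2 dst[0x0b+7] := {0x70,0x63,0x48,0x0e,0x83,0xf0,0xf3}
query mem[0x00]=0xb1, mem[0x04]=0x0e, mem[0x07]=0xf3, mem[0x10]=0xf0, mem[0x0e]=0x0e

MEM[0x00,0x04,0x07,0x10,0x0e] = b1 0e f3 f0 0e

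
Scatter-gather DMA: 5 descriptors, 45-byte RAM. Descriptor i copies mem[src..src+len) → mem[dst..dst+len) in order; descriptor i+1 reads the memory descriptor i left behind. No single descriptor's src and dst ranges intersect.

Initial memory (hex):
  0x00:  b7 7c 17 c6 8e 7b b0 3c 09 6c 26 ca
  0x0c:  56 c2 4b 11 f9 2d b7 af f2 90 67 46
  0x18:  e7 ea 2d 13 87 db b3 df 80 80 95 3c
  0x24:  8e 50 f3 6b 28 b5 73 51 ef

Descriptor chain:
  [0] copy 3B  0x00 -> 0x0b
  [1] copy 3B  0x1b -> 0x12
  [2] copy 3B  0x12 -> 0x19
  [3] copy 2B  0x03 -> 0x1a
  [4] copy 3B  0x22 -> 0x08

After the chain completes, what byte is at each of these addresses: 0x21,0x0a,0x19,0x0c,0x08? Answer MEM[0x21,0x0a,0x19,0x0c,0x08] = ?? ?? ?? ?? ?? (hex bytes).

#0 dst[0x0b+3] := {0xb7,0x7c,0x17}
#1 dst[0x12+3] := {0x13,0x87,0xdb}
#2 dst[0x19+3] := {0x13,0x87,0xdb}
#3 dst[0x1a+2] := {0xc6,0x8e}
#4 dst[0x08+3] := {0x95,0x3c,0x8e}
query mem[0x21]=0x80, mem[0x0a]=0x8e, mem[0x19]=0x13, mem[0x0c]=0x7c, mem[0x08]=0x95

MEM[0x21,0x0a,0x19,0x0c,0x08] = 80 8e 13 7c 95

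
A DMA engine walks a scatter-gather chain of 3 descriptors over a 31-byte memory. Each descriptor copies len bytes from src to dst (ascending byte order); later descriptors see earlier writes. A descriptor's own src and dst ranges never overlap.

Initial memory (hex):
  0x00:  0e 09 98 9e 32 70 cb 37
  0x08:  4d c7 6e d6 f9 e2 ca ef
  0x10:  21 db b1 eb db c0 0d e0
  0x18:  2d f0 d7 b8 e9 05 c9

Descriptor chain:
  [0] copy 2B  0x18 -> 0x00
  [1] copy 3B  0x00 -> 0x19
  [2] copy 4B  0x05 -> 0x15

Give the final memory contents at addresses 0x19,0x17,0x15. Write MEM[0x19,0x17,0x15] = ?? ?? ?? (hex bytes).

  after D0: wrote 2B at 0x00 = 2df0
  after D1: wrote 3B at 0x19 = 2df098
  after D2: wrote 4B at 0x15 = 70cb374d
query mem[0x19]=0x2d, mem[0x17]=0x37, mem[0x15]=0x70

MEM[0x19,0x17,0x15] = 2d 37 70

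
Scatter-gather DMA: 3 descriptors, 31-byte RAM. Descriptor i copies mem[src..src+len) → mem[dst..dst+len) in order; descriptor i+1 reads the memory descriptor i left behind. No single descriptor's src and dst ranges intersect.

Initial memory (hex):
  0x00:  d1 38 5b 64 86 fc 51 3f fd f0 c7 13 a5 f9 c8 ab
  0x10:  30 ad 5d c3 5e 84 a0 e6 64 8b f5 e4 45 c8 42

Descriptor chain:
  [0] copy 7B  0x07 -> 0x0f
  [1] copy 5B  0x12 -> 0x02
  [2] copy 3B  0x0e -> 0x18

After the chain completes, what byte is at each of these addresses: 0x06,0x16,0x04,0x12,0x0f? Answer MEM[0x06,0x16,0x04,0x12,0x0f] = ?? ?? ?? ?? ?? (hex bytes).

  after D0: wrote 7B at 0x0f = 3ffdf0c713a5f9
  after D1: wrote 5B at 0x02 = c713a5f9a0
  after D2: wrote 3B at 0x18 = c83ffd
query mem[0x06]=0xa0, mem[0x16]=0xa0, mem[0x04]=0xa5, mem[0x12]=0xc7, mem[0x0f]=0x3f

MEM[0x06,0x16,0x04,0x12,0x0f] = a0 a0 a5 c7 3f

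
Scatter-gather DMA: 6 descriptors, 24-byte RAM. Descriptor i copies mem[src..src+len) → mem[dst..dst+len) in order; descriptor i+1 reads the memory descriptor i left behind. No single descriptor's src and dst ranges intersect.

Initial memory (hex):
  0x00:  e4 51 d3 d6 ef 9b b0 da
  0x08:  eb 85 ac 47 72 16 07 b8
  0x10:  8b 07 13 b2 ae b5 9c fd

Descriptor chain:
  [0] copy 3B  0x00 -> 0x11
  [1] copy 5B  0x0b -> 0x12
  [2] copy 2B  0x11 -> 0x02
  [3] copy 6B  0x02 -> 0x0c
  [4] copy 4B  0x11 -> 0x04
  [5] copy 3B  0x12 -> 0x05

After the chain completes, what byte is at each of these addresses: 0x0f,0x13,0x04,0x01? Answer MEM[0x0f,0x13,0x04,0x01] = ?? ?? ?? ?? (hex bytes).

  after D0: wrote 3B at 0x11 = e451d3
  after D1: wrote 5B at 0x12 = 47721607b8
  after D2: wrote 2B at 0x02 = e447
  after D3: wrote 6B at 0x0c = e447ef9bb0da
  after D4: wrote 4B at 0x04 = da477216
  after D5: wrote 3B at 0x05 = 477216
query mem[0x0f]=0x9b, mem[0x13]=0x72, mem[0x04]=0xda, mem[0x01]=0x51

MEM[0x0f,0x13,0x04,0x01] = 9b 72 da 51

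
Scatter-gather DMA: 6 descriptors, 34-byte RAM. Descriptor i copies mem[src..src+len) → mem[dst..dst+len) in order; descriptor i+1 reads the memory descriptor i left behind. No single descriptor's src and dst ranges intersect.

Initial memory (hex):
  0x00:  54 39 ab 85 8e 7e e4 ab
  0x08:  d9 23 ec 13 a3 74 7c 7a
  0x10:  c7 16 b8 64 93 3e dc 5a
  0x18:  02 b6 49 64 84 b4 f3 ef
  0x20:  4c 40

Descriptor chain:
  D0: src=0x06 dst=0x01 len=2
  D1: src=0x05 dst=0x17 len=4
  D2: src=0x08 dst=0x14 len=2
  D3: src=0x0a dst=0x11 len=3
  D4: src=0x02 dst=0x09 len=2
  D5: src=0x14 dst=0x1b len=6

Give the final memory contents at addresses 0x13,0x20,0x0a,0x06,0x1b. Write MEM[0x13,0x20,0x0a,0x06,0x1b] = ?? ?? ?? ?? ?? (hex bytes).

  after D0: wrote 2B at 0x01 = e4ab
  after D1: wrote 4B at 0x17 = 7ee4abd9
  after D2: wrote 2B at 0x14 = d923
  after D3: wrote 3B at 0x11 = ec13a3
  after D4: wrote 2B at 0x09 = ab85
  after D5: wrote 6B at 0x1b = d923dc7ee4ab
query mem[0x13]=0xa3, mem[0x20]=0xab, mem[0x0a]=0x85, mem[0x06]=0xe4, mem[0x1b]=0xd9

MEM[0x13,0x20,0x0a,0x06,0x1b] = a3 ab 85 e4 d9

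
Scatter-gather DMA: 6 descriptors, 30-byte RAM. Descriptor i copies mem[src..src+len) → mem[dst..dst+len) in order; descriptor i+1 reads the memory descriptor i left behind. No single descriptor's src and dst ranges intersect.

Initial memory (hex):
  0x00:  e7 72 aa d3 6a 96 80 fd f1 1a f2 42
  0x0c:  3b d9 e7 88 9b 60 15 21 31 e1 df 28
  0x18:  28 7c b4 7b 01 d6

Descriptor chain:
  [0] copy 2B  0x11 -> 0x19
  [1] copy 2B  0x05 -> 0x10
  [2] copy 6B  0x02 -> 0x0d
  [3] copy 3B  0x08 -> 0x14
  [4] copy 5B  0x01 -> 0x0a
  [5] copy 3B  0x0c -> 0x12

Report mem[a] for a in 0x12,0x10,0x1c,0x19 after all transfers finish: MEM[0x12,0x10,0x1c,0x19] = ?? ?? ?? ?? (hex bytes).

MEM[0x12,0x10,0x1c,0x19] = d3 96 01 60

  after D0: wrote 2B at 0x19 = 6015
  after D1: wrote 2B at 0x10 = 9680
  after D2: wrote 6B at 0x0d = aad36a9680fd
  after D3: wrote 3B at 0x14 = f11af2
  after D4: wrote 5B at 0x0a = 72aad36a96
  after D5: wrote 3B at 0x12 = d36a96
query mem[0x12]=0xd3, mem[0x10]=0x96, mem[0x1c]=0x01, mem[0x19]=0x60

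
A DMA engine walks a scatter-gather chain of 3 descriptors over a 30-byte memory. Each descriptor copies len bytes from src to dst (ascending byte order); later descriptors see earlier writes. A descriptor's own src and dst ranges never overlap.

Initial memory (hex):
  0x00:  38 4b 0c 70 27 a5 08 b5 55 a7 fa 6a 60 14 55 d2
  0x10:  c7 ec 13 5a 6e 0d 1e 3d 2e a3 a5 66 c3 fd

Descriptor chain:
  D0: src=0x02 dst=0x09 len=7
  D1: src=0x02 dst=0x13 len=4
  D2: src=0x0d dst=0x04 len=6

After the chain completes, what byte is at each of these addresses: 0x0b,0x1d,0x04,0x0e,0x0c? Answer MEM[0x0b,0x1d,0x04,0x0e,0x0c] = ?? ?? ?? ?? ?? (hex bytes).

MEM[0x0b,0x1d,0x04,0x0e,0x0c] = 27 fd 08 b5 a5

[0] 0x02->0x09 len=7 : 0c 70 27 a5 08 b5 55
[1] 0x02->0x13 len=4 : 0c 70 27 a5
[2] 0x0d->0x04 len=6 : 08 b5 55 c7 ec 13
query mem[0x0b]=0x27, mem[0x1d]=0xfd, mem[0x04]=0x08, mem[0x0e]=0xb5, mem[0x0c]=0xa5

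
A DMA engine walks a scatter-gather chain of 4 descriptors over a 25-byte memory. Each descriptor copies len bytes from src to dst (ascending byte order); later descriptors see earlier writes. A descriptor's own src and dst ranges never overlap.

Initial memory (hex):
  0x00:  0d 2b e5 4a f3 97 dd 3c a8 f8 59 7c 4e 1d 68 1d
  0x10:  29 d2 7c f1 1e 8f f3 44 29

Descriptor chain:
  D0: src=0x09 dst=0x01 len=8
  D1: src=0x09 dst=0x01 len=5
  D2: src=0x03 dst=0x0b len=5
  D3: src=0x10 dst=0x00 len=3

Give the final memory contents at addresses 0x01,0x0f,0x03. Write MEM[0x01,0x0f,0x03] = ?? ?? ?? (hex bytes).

[0] 0x09->0x01 len=8 : f8 59 7c 4e 1d 68 1d 29
[1] 0x09->0x01 len=5 : f8 59 7c 4e 1d
[2] 0x03->0x0b len=5 : 7c 4e 1d 68 1d
[3] 0x10->0x00 len=3 : 29 d2 7c
query mem[0x01]=0xd2, mem[0x0f]=0x1d, mem[0x03]=0x7c

MEM[0x01,0x0f,0x03] = d2 1d 7c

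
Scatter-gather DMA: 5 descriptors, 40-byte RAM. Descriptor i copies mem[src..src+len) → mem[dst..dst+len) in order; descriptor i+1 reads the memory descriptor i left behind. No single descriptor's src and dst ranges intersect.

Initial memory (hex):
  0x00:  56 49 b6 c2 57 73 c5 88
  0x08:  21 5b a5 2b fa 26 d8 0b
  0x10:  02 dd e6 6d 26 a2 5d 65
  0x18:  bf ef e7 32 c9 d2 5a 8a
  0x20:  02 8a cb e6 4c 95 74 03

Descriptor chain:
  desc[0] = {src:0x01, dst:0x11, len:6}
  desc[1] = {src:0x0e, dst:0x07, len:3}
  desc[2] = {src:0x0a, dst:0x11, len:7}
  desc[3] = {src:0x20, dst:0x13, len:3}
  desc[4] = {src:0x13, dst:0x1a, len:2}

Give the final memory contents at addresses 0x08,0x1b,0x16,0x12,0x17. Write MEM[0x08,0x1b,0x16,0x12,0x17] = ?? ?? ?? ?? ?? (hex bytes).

  after D0: wrote 6B at 0x11 = 49b6c25773c5
  after D1: wrote 3B at 0x07 = d80b02
  after D2: wrote 7B at 0x11 = a52bfa26d80b02
  after D3: wrote 3B at 0x13 = 028acb
  after D4: wrote 2B at 0x1a = 028a
query mem[0x08]=0x0b, mem[0x1b]=0x8a, mem[0x16]=0x0b, mem[0x12]=0x2b, mem[0x17]=0x02

MEM[0x08,0x1b,0x16,0x12,0x17] = 0b 8a 0b 2b 02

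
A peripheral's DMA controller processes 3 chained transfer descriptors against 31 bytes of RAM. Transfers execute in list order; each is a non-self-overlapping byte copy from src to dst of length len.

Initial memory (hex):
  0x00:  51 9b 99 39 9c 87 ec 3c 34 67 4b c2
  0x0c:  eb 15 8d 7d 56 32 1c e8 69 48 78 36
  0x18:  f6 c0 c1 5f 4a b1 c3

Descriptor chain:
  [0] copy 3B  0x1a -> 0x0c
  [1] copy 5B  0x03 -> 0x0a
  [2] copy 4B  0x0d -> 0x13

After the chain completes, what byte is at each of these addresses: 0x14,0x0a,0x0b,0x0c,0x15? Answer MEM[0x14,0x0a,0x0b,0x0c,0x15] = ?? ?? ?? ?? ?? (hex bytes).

D0: mem[0x0c..0x0e] <- [c1 5f 4a]
D1: mem[0x0a..0x0e] <- [39 9c 87 ec 3c]
D2: mem[0x13..0x16] <- [ec 3c 7d 56]
query mem[0x14]=0x3c, mem[0x0a]=0x39, mem[0x0b]=0x9c, mem[0x0c]=0x87, mem[0x15]=0x7d

MEM[0x14,0x0a,0x0b,0x0c,0x15] = 3c 39 9c 87 7d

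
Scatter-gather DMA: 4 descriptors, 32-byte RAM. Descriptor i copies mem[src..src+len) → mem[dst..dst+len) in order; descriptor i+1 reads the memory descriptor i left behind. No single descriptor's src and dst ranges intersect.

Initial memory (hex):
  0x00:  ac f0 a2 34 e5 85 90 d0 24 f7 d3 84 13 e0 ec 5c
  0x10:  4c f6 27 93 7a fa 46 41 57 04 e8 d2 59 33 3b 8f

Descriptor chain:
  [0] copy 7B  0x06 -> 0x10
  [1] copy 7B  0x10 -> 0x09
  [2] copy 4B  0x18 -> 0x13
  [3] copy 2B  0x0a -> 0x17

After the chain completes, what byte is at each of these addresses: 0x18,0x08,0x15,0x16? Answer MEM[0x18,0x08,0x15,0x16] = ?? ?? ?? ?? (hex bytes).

MEM[0x18,0x08,0x15,0x16] = 24 24 e8 d2

[0] 0x06->0x10 len=7 : 90 d0 24 f7 d3 84 13
[1] 0x10->0x09 len=7 : 90 d0 24 f7 d3 84 13
[2] 0x18->0x13 len=4 : 57 04 e8 d2
[3] 0x0a->0x17 len=2 : d0 24
query mem[0x18]=0x24, mem[0x08]=0x24, mem[0x15]=0xe8, mem[0x16]=0xd2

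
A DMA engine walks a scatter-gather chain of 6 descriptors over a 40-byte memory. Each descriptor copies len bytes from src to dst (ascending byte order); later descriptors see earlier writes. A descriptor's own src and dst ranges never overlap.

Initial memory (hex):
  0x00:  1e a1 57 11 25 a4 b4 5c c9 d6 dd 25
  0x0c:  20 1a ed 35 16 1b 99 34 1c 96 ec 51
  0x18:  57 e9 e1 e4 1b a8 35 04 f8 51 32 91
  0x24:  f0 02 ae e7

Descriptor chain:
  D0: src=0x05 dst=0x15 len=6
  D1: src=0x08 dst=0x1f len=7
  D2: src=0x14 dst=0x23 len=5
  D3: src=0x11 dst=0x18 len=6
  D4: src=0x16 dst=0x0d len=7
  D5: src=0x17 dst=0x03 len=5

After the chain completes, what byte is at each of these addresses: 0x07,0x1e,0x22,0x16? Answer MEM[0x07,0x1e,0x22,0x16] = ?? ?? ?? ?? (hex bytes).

[0] 0x05->0x15 len=6 : a4 b4 5c c9 d6 dd
[1] 0x08->0x1f len=7 : c9 d6 dd 25 20 1a ed
[2] 0x14->0x23 len=5 : 1c a4 b4 5c c9
[3] 0x11->0x18 len=6 : 1b 99 34 1c a4 b4
[4] 0x16->0x0d len=7 : b4 5c 1b 99 34 1c a4
[5] 0x17->0x03 len=5 : 5c 1b 99 34 1c
query mem[0x07]=0x1c, mem[0x1e]=0x35, mem[0x22]=0x25, mem[0x16]=0xb4

MEM[0x07,0x1e,0x22,0x16] = 1c 35 25 b4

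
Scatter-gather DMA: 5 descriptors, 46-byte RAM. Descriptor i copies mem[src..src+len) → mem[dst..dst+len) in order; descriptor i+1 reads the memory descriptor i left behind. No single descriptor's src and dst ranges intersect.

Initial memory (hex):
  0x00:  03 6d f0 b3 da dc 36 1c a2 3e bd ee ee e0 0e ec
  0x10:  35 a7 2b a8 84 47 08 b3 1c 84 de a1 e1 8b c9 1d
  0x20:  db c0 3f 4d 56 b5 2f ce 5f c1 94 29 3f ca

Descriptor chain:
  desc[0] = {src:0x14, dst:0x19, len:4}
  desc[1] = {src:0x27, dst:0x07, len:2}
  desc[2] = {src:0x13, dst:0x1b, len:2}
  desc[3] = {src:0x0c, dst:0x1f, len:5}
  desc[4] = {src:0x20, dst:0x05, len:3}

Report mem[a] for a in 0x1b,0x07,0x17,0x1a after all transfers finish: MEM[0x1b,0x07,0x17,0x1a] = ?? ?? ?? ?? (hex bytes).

MEM[0x1b,0x07,0x17,0x1a] = a8 ec b3 47

#0 dst[0x19+4] := {0x84,0x47,0x08,0xb3}
#1 dst[0x07+2] := {0xce,0x5f}
#2 dst[0x1b+2] := {0xa8,0x84}
#3 dst[0x1f+5] := {0xee,0xe0,0x0e,0xec,0x35}
#4 dst[0x05+3] := {0xe0,0x0e,0xec}
query mem[0x1b]=0xa8, mem[0x07]=0xec, mem[0x17]=0xb3, mem[0x1a]=0x47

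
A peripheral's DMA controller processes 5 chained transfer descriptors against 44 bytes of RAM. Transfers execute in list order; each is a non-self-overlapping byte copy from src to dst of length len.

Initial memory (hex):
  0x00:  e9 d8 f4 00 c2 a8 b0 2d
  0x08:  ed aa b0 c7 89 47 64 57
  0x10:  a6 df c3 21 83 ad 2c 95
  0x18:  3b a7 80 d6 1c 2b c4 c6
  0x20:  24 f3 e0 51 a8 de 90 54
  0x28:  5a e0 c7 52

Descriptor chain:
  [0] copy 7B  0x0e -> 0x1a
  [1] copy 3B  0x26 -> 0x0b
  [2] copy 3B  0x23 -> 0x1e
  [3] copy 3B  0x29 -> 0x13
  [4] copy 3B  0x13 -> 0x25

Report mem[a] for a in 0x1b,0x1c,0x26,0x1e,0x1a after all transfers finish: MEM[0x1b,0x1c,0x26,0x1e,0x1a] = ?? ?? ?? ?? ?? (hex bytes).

[0] 0x0e->0x1a len=7 : 64 57 a6 df c3 21 83
[1] 0x26->0x0b len=3 : 90 54 5a
[2] 0x23->0x1e len=3 : 51 a8 de
[3] 0x29->0x13 len=3 : e0 c7 52
[4] 0x13->0x25 len=3 : e0 c7 52
query mem[0x1b]=0x57, mem[0x1c]=0xa6, mem[0x26]=0xc7, mem[0x1e]=0x51, mem[0x1a]=0x64

MEM[0x1b,0x1c,0x26,0x1e,0x1a] = 57 a6 c7 51 64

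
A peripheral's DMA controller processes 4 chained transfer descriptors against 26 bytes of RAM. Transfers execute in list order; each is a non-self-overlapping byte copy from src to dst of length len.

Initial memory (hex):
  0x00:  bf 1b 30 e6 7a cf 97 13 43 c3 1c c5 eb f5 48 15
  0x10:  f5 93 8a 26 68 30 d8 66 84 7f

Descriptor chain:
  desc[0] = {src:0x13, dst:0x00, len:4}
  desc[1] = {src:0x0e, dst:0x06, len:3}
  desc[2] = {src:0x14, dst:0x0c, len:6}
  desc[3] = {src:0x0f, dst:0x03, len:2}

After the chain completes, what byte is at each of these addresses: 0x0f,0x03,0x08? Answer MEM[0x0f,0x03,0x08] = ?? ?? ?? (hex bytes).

#0 dst[0x00+4] := {0x26,0x68,0x30,0xd8}
#1 dst[0x06+3] := {0x48,0x15,0xf5}
#2 dst[0x0c+6] := {0x68,0x30,0xd8,0x66,0x84,0x7f}
#3 dst[0x03+2] := {0x66,0x84}
query mem[0x0f]=0x66, mem[0x03]=0x66, mem[0x08]=0xf5

MEM[0x0f,0x03,0x08] = 66 66 f5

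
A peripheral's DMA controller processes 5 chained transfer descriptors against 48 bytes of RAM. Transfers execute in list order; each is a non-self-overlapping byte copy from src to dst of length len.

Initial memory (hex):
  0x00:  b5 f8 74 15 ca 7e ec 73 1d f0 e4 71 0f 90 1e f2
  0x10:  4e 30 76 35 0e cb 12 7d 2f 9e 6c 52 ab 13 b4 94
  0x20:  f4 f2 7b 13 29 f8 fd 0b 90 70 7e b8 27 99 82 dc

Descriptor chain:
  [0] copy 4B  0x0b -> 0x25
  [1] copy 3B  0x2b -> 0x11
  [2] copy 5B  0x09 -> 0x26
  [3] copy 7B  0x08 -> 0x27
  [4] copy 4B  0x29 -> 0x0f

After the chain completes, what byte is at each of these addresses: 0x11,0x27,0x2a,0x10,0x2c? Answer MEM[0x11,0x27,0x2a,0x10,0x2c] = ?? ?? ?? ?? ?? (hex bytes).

[0] 0x0b->0x25 len=4 : 71 0f 90 1e
[1] 0x2b->0x11 len=3 : b8 27 99
[2] 0x09->0x26 len=5 : f0 e4 71 0f 90
[3] 0x08->0x27 len=7 : 1d f0 e4 71 0f 90 1e
[4] 0x29->0x0f len=4 : e4 71 0f 90
query mem[0x11]=0x0f, mem[0x27]=0x1d, mem[0x2a]=0x71, mem[0x10]=0x71, mem[0x2c]=0x90

MEM[0x11,0x27,0x2a,0x10,0x2c] = 0f 1d 71 71 90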